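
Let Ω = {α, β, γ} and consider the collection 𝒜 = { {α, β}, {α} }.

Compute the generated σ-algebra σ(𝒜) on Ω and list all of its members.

Initial family (4 sets): { {}, {α}, {α, β}, Ω }.
Step 1 (2 new):
  {γ}  = Ω∖{α, β}
  {β, γ}  = Ω∖{α}
  [6 total]
Step 2. New:
  {α, γ}  = {γ} ∪ {α}
  [7 total]
Step 3: 1 new —
  {β}  = Ω∖{α, γ}
  [8 total]
Step 4: closed — nothing new.

Therefore σ(𝒜) = { {}, {α}, {β}, {γ}, {α, β}, {α, γ}, {β, γ}, Ω } (|σ(𝒜)| = 8).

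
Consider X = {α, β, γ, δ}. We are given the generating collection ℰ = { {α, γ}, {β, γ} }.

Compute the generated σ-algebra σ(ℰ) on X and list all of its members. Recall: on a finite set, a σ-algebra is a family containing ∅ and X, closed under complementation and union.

Initial family (4 sets): { {}, {α, γ}, {β, γ}, X }.
Round 1 (3 new):
  {α, δ}  = X∖{β, γ}
  {β, δ}  = X∖{α, γ}
  {α, β, γ}  = {α, γ} ∪ {β, γ}
  [7 total]
Round 2: 4 new —
  {δ}  = X∖{α, β, γ}
  {α, β, δ}  = {α, δ} ∪ {β, δ}
  {α, γ, δ}  = {α, δ} ∪ {α, γ}
  {β, γ, δ}  = {β, γ} ∪ {β, δ}
  [11 total]
Round 3: 3 new —
  {α}  = X∖{β, γ, δ}
  {β}  = X∖{α, γ, δ}
  {γ}  = X∖{α, β, δ}
  [14 total]
Round 4. New:
  {α, β}  = {β} ∪ {α}
  {γ, δ}  = {γ} ∪ {δ}
  [16 total]
Round 5: stable.

|σ(ℰ)| = 16.  σ(ℰ) = { {}, {α}, {β}, {γ}, {δ}, {α, β}, {α, γ}, {α, δ}, {β, γ}, {β, δ}, {γ, δ}, {α, β, γ}, {α, β, δ}, {α, γ, δ}, {β, γ, δ}, X }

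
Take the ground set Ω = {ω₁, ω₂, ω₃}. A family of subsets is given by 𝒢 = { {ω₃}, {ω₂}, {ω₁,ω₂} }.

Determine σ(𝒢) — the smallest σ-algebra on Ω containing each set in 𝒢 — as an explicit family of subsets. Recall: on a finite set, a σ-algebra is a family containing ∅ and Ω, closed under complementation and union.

Take S₀ = 𝒢 ∪ {∅, Ω} = { {}, {ω₂}, {ω₃}, {ω₁,ω₂}, Ω }.
Step 1 (2 new):
  {ω₁,ω₃}  = complement {ω₂}
  {ω₂,ω₃}  = {ω₃} ∪ {ω₂}
  [7 total]
Step 2: 1 new —
  {ω₁}  = complement {ω₂,ω₃}
  [8 total]
After Step 3 the family is unchanged; done.

Therefore σ(𝒢) = { {}, {ω₁}, {ω₂}, {ω₃}, {ω₁,ω₂}, {ω₁,ω₃}, {ω₂,ω₃}, Ω } (|σ(𝒢)| = 8).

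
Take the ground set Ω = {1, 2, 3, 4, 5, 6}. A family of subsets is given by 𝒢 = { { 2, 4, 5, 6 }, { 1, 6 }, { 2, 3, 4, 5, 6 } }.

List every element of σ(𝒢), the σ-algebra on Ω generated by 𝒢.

Initial family (5 sets): { {}, { 1, 6 }, { 2, 4, 5, 6 }, { 2, 3, 4, 5, 6 }, Ω }.
Round 1 adds 4:
  { 1 }  = complement { 2, 3, 4, 5, 6 }
  { 1, 3 }  = complement { 2, 4, 5, 6 }
  { 2, 3, 4, 5 }  = complement { 1, 6 }
  { 1, 2, 4, 5, 6 }  = { 2, 4, 5, 6 } ∪ { 1, 6 }
  |family| = 9
Round 2: +3 →
  { 3 }  = complement { 1, 2, 4, 5, 6 }
  { 1, 3, 6 }  = { 1, 6 } ∪ { 1, 3 }
  { 1, 2, 3, 4, 5 }  = { 2, 3, 4, 5 } ∪ { 1, 3 }
  |family| = 12
Round 3. New:
  { 6 }  = complement { 1, 2, 3, 4, 5 }
  { 2, 4, 5 }  = complement { 1, 3, 6 }
  |family| = 14
Round 4 adds 2:
  { 3, 6 }  = { 3 } ∪ { 6 }
  { 1, 2, 4, 5 }  = { 2, 4, 5 } ∪ { 1 }
  |family| = 16
Round 5 adds nothing — fixpoint reached.

|σ(𝒢)| = 16.  σ(𝒢) = { {}, { 1 }, { 3 }, { 6 }, { 1, 3 }, { 1, 6 }, { 3, 6 }, { 1, 3, 6 }, { 2, 4, 5 }, { 1, 2, 4, 5 }, { 2, 3, 4, 5 }, { 2, 4, 5, 6 }, { 1, 2, 3, 4, 5 }, { 1, 2, 4, 5, 6 }, { 2, 3, 4, 5, 6 }, Ω }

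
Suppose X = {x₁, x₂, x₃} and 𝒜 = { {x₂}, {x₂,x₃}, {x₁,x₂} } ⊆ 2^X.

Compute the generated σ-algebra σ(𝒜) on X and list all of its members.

Start: 𝒜 ∪ {∅, X} = { ∅, {x₂}, {x₁,x₂}, {x₂,x₃}, X }.
Pass 1: 3 new —
  {x₁}  = {x₂,x₃}ᶜ
  {x₃}  = {x₁,x₂}ᶜ
  {x₁,x₃}  = {x₂}ᶜ
Pass 2: no new sets; the family is a σ-algebra.

σ(𝒜) = { ∅, {x₁}, {x₂}, {x₃}, {x₁,x₂}, {x₁,x₃}, {x₂,x₃}, X }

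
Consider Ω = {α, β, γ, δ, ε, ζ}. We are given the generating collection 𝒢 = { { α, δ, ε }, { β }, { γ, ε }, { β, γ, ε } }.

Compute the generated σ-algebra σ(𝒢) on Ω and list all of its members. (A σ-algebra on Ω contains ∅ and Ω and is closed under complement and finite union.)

|σ(𝒢)| = 32.  σ(𝒢) = { {  }, { β }, { γ }, { ε }, { ζ }, { α, δ }, { β, γ }, { β, ε }, { β, ζ }, { γ, ε }, { γ, ζ }, { ε, ζ }, { α, β, δ }, { α, γ, δ }, { α, δ, ε }, { α, δ, ζ }, { β, γ, ε }, { β, γ, ζ }, { β, ε, ζ }, { γ, ε, ζ }, { α, β, γ, δ }, { α, β, δ, ε }, { α, β, δ, ζ }, { α, γ, δ, ε }, { α, γ, δ, ζ }, { α, δ, ε, ζ }, { β, γ, ε, ζ }, { α, β, γ, δ, ε }, { α, β, γ, δ, ζ }, { α, β, δ, ε, ζ }, { α, γ, δ, ε, ζ }, Ω }

Working:
Start: 𝒢 ∪ {∅, Ω} = { {  }, { β }, { γ, ε }, { α, δ, ε }, { β, γ, ε }, Ω }.
Round 1: +7 →
  { α, δ, ζ }  = complement { β, γ, ε }
  { β, γ, ζ }  = complement { α, δ, ε }
  { α, β, δ, ε }  = { α, δ, ε } ∪ { β }
  { α, β, δ, ζ }  = complement { γ, ε }
  { α, γ, δ, ε }  = { α, δ, ε } ∪ { γ, ε }
  { α, β, γ, δ, ε }  = { α, δ, ε } ∪ { β, γ, ε }
  { α, γ, δ, ε, ζ }  = complement { β }
  — 13 sets.
Round 2 (7 new):
  { ζ }  = complement { α, β, γ, δ, ε }
  { β, ζ }  = complement { α, γ, δ, ε }
  { γ, ζ }  = complement { α, β, δ, ε }
  { α, δ, ε, ζ }  = { α, δ, ε } ∪ { α, δ, ζ }
  { β, γ, ε, ζ }  = { β, γ, ζ } ∪ { β, γ, ε }
  { α, β, γ, δ, ζ }  = { α, β, δ, ζ } ∪ { β, γ, ζ }
  { α, β, δ, ε, ζ }  = { α, δ, ε } ∪ { α, β, δ, ζ }
  — 20 sets.
Round 3: 6 new —
  { γ }  = complement { α, β, δ, ε, ζ }
  { ε }  = complement { α, β, γ, δ, ζ }
  { α, δ }  = complement { β, γ, ε, ζ }
  { β, γ }  = complement { α, δ, ε, ζ }
  { γ, ε, ζ }  = { γ, ε } ∪ { ζ }
  { α, γ, δ, ζ }  = { α, δ, ζ } ∪ { γ, ζ }
  — 26 sets.
Round 4 adds 6:
  { β, ε }  = complement { α, γ, δ, ζ }
  { ε, ζ }  = { ζ } ∪ { ε }
  { α, β, δ }  = complement { γ, ε, ζ }
  { α, γ, δ }  = { γ } ∪ { α, δ }
  { β, ε, ζ }  = { β, ζ } ∪ { ε }
  { α, β, γ, δ }  = { β, γ } ∪ { α, δ }
  — 32 sets.
Round 5 adds nothing — fixpoint reached.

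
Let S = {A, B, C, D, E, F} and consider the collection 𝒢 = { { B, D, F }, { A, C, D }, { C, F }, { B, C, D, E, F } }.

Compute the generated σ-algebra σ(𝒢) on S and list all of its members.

Take S₀ = 𝒢 ∪ {∅, S} = { {  }, { C, F }, { A, C, D }, { B, D, F }, { B, C, D, E, F }, S }.
Iteration 1. New:
  { A }  = { B, C, D, E, F }ᶜ
  { A, C, E }  = { B, D, F }ᶜ
  { B, E, F }  = { A, C, D }ᶜ
  { A, B, D, E }  = { C, F }ᶜ
  { A, C, D, F }  = { A, C, D } ∪ { C, F }
  { B, C, D, F }  = { B, D, F } ∪ { C, F }
  { A, B, C, D, F }  = { B, D, F } ∪ { A, C, D }
  (now 13)
Iteration 2 adds 14:
  { E }  = { A, B, C, D, F }ᶜ
  { A, E }  = { B, C, D, F }ᶜ
  { B, E }  = { A, C, D, F }ᶜ
  { A, C, F }  = { C, F } ∪ { A }
  { A, B, D, F }  = { B, D, F } ∪ { A }
  { A, B, E, F }  = { B, E, F } ∪ { A }
  { A, C, D, E }  = { A, C, E } ∪ { A, C, D }
  { A, C, E, F }  = { A, C, E } ∪ { C, F }
  { B, C, E, F }  = { B, E, F } ∪ { C, F }
  { B, D, E, F }  = { B, D, F } ∪ { B, E, F }
  { A, B, C, D, E }  = { A, C, E } ∪ { A, B, D, E }
  { A, B, C, E, F }  = { A, C, E } ∪ { B, E, F }
  { A, B, D, E, F }  = { B, D, F } ∪ { A, B, D, E }
  { A, C, D, E, F }  = { A, C, E } ∪ { A, C, D, F }
  (now 27)
Iteration 3: 14 new —
  { B }  = { A, C, D, E, F }ᶜ
  { C }  = { A, B, D, E, F }ᶜ
  { D }  = { A, B, C, E, F }ᶜ
  { F }  = { A, B, C, D, E }ᶜ
  { A, C }  = { B, D, E, F }ᶜ
  { A, D }  = { B, C, E, F }ᶜ
  { B, D }  = { A, C, E, F }ᶜ
  { B, F }  = { A, C, D, E }ᶜ
  { C, D }  = { A, B, E, F }ᶜ
  { C, E }  = { A, B, D, F }ᶜ
  { A, B, E }  = { B, E } ∪ { A, E }
  { B, D, E }  = { A, C, F }ᶜ
  { C, E, F }  = { E } ∪ { C, F }
  { A, B, C, E }  = { B, E } ∪ { A, C, E }
  (now 41)
Iteration 4 (21 new):
  { A, B }  = { B } ∪ { A }
  { A, F }  = { A } ∪ { F }
  { B, C }  = { B } ∪ { C }
  { D, E }  = { D } ∪ { E }
  { D, F }  = { A, B, C, E }ᶜ
  { E, F }  = { F } ∪ { E }
  { A, B, C }  = { B } ∪ { A, C }
  { A, B, D }  = { C, E, F }ᶜ
  { A, B, F }  = { B, F } ∪ { A }
  { A, D, E }  = { D } ∪ { A, E }
  { A, D, F }  = { A, D } ∪ { F }
  { A, E, F }  = { A, E } ∪ { F }
  { B, C, D }  = { C, D } ∪ { B }
  { B, C, E }  = { B } ∪ { C, E }
  { B, C, F }  = { B } ∪ { C, F }
  { C, D, E }  = { C, D } ∪ { C, E }
  { C, D, F }  = { A, B, E }ᶜ
  { A, B, C, D }  = { B } ∪ { A, C, D }
  { A, B, C, F }  = { A, C, F } ∪ { B }
  { B, C, D, E }  = { C, D } ∪ { B, D, E }
  { C, D, E, F }  = { C, D } ∪ { C, E, F }
  (now 62)
Iteration 5: +2 →
  { D, E, F }  = { A, B, C }ᶜ
  { A, D, E, F }  = { B, C }ᶜ
  (now 64)
Iteration 6: stable.

Hence σ(𝒢) has 64 members: { {  }, { A }, { B }, { C }, { D }, { E }, { F }, { A, B }, { A, C }, { A, D }, { A, E }, { A, F }, { B, C }, { B, D }, { B, E }, { B, F }, { C, D }, { C, E }, { C, F }, { D, E }, { D, F }, { E, F }, { A, B, C }, { A, B, D }, { A, B, E }, { A, B, F }, { A, C, D }, { A, C, E }, { A, C, F }, { A, D, E }, { A, D, F }, { A, E, F }, { B, C, D }, { B, C, E }, { B, C, F }, { B, D, E }, { B, D, F }, { B, E, F }, { C, D, E }, { C, D, F }, { C, E, F }, { D, E, F }, { A, B, C, D }, { A, B, C, E }, { A, B, C, F }, { A, B, D, E }, { A, B, D, F }, { A, B, E, F }, { A, C, D, E }, { A, C, D, F }, { A, C, E, F }, { A, D, E, F }, { B, C, D, E }, { B, C, D, F }, { B, C, E, F }, { B, D, E, F }, { C, D, E, F }, { A, B, C, D, E }, { A, B, C, D, F }, { A, B, C, E, F }, { A, B, D, E, F }, { A, C, D, E, F }, { B, C, D, E, F }, S }.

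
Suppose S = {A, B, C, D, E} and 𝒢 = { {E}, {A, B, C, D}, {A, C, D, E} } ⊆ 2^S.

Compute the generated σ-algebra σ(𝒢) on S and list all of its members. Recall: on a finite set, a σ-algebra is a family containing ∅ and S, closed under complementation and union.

Start: 𝒢 ∪ {∅, S} = { {}, {E}, {A, B, C, D}, {A, C, D, E}, S }.
Round 1 adds 1:
  {B}  = {A, C, D, E}ᶜ
  (now 6)
Round 2 adds 1:
  {B, E}  = {B} ∪ {E}
  (now 7)
Round 3 (1 new):
  {A, C, D}  = {B, E}ᶜ
  (now 8)
Round 4: stable.

σ(𝒢) = { {}, {B}, {E}, {B, E}, {A, C, D}, {A, B, C, D}, {A, C, D, E}, S }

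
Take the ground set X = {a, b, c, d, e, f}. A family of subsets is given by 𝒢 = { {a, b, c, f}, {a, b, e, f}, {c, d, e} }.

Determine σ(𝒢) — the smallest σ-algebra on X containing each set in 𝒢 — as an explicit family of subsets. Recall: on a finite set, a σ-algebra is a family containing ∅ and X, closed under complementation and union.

Take S₀ = 𝒢 ∪ {∅, X} = { {}, {c, d, e}, {a, b, c, f}, {a, b, e, f}, X }.
Step 1. New:
  {c, d}  = X∖{a, b, e, f}
  {d, e}  = X∖{a, b, c, f}
  {a, b, f}  = X∖{c, d, e}
  {a, b, c, e, f}  = {a, b, c, f} ∪ {a, b, e, f}
  |family| = 9
Step 2: 3 new —
  {d}  = X∖{a, b, c, e, f}
  {a, b, c, d, f}  = {c, d} ∪ {a, b, c, f}
  {a, b, d, e, f}  = {d, e} ∪ {a, b, f}
  |family| = 12
Step 3 (3 new):
  {c}  = X∖{a, b, d, e, f}
  {e}  = X∖{a, b, c, d, f}
  {a, b, d, f}  = {d} ∪ {a, b, f}
  |family| = 15
Step 4: +1 →
  {c, e}  = X∖{a, b, d, f}
  |family| = 16
Step 5: closed — nothing new.

Therefore σ(𝒢) = { {}, {c}, {d}, {e}, {c, d}, {c, e}, {d, e}, {a, b, f}, {c, d, e}, {a, b, c, f}, {a, b, d, f}, {a, b, e, f}, {a, b, c, d, f}, {a, b, c, e, f}, {a, b, d, e, f}, X } (|σ(𝒢)| = 16).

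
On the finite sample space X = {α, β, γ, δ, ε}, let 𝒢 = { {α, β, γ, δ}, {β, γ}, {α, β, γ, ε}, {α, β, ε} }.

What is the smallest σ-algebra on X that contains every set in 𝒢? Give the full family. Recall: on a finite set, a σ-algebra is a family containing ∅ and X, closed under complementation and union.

σ(𝒢) = { {}, {α}, {β}, {γ}, {δ}, {ε}, {α, β}, {α, γ}, {α, δ}, {α, ε}, {β, γ}, {β, δ}, {β, ε}, {γ, δ}, {γ, ε}, {δ, ε}, {α, β, γ}, {α, β, δ}, {α, β, ε}, {α, γ, δ}, {α, γ, ε}, {α, δ, ε}, {β, γ, δ}, {β, γ, ε}, {β, δ, ε}, {γ, δ, ε}, {α, β, γ, δ}, {α, β, γ, ε}, {α, β, δ, ε}, {α, γ, δ, ε}, {β, γ, δ, ε}, X }

Derivation:
Seed the family with 𝒢 together with ∅ and X: { {}, {β, γ}, {α, β, ε}, {α, β, γ, δ}, {α, β, γ, ε}, X }.
Round 1 (4 new):
  {δ}  = ᶜ of {α, β, γ, ε}
  {ε}  = ᶜ of {α, β, γ, δ}
  {γ, δ}  = ᶜ of {α, β, ε}
  {α, δ, ε}  = ᶜ of {β, γ}
  (now 10)
Round 2: 6 new —
  {δ, ε}  = {ε} ∪ {δ}
  {β, γ, δ}  = {γ, δ} ∪ {β, γ}
  {β, γ, ε}  = {ε} ∪ {β, γ}
  {γ, δ, ε}  = {γ, δ} ∪ {ε}
  {α, β, δ, ε}  = {α, δ, ε} ∪ {α, β, ε}
  {α, γ, δ, ε}  = {α, δ, ε} ∪ {γ, δ}
  (now 16)
Round 3. New:
  {β}  = ᶜ of {α, γ, δ, ε}
  {γ}  = ᶜ of {α, β, δ, ε}
  {α, β}  = ᶜ of {γ, δ, ε}
  {α, δ}  = ᶜ of {β, γ, ε}
  {α, ε}  = ᶜ of {β, γ, δ}
  {α, β, γ}  = ᶜ of {δ, ε}
  {β, γ, δ, ε}  = {δ, ε} ∪ {β, γ, ε}
  (now 23)
Round 4 (8 new):
  {α}  = ᶜ of {β, γ, δ, ε}
  {β, δ}  = {β} ∪ {δ}
  {β, ε}  = {β} ∪ {ε}
  {γ, ε}  = {ε} ∪ {γ}
  {α, β, δ}  = {α, β} ∪ {α, δ}
  {α, γ, δ}  = {γ, δ} ∪ {α, δ}
  {α, γ, ε}  = {γ} ∪ {α, ε}
  {β, δ, ε}  = {β} ∪ {δ, ε}
  (now 31)
Round 5. New:
  {α, γ}  = ᶜ of {β, δ, ε}
  (now 32)
Round 6 adds nothing — fixpoint reached.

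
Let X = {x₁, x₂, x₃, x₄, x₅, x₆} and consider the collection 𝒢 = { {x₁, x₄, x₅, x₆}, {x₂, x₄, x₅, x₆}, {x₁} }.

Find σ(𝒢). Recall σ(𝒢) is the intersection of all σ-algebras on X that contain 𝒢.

|σ(𝒢)| = 16.  σ(𝒢) = { {}, {x₁}, {x₂}, {x₃}, {x₁, x₂}, {x₁, x₃}, {x₂, x₃}, {x₁, x₂, x₃}, {x₄, x₅, x₆}, {x₁, x₄, x₅, x₆}, {x₂, x₄, x₅, x₆}, {x₃, x₄, x₅, x₆}, {x₁, x₂, x₄, x₅, x₆}, {x₁, x₃, x₄, x₅, x₆}, {x₂, x₃, x₄, x₅, x₆}, X }

Check:
Start: 𝒢 ∪ {∅, X} = { {}, {x₁}, {x₁, x₄, x₅, x₆}, {x₂, x₄, x₅, x₆}, X }.
Round 1: +4 →
  {x₁, x₃}  = ᶜ of {x₂, x₄, x₅, x₆}
  {x₂, x₃}  = ᶜ of {x₁, x₄, x₅, x₆}
  {x₁, x₂, x₄, x₅, x₆}  = {x₂, x₄, x₅, x₆} ∪ {x₁, x₄, x₅, x₆}
  {x₂, x₃, x₄, x₅, x₆}  = ᶜ of {x₁}
  |family| = 9
Round 2 adds 3:
  {x₃}  = ᶜ of {x₁, x₂, x₄, x₅, x₆}
  {x₁, x₂, x₃}  = {x₂, x₃} ∪ {x₁, x₃}
  {x₁, x₃, x₄, x₅, x₆}  = {x₁, x₄, x₅, x₆} ∪ {x₁, x₃}
  |family| = 12
Round 3: +2 →
  {x₂}  = ᶜ of {x₁, x₃, x₄, x₅, x₆}
  {x₄, x₅, x₆}  = ᶜ of {x₁, x₂, x₃}
  |family| = 14
Round 4 (2 new):
  {x₁, x₂}  = {x₂} ∪ {x₁}
  {x₃, x₄, x₅, x₆}  = {x₃} ∪ {x₄, x₅, x₆}
  |family| = 16
Round 5: stable.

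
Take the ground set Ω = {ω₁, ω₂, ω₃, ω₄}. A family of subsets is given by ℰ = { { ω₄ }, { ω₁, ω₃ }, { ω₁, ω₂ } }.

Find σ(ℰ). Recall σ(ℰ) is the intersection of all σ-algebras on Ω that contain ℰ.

Initial family (5 sets): { {}, { ω₄ }, { ω₁, ω₂ }, { ω₁, ω₃ }, Ω }.
Iteration 1: 5 new —
  { ω₂, ω₄ }  = { ω₁, ω₃ }ᶜ
  { ω₃, ω₄ }  = { ω₁, ω₂ }ᶜ
  { ω₁, ω₂, ω₃ }  = { ω₄ }ᶜ
  { ω₁, ω₂, ω₄ }  = { ω₁, ω₂ } ∪ { ω₄ }
  { ω₁, ω₃, ω₄ }  = { ω₁, ω₃ } ∪ { ω₄ }
Iteration 2: 3 new —
  { ω₂ }  = { ω₁, ω₃, ω₄ }ᶜ
  { ω₃ }  = { ω₁, ω₂, ω₄ }ᶜ
  { ω₂, ω₃, ω₄ }  = { ω₃, ω₄ } ∪ { ω₂, ω₄ }
Iteration 3: +2 →
  { ω₁ }  = { ω₂, ω₃, ω₄ }ᶜ
  { ω₂, ω₃ }  = { ω₃ } ∪ { ω₂ }
Iteration 4 adds 1:
  { ω₁, ω₄ }  = { ω₂, ω₃ }ᶜ
Iteration 5: no new sets; the family is a σ-algebra.

Therefore σ(ℰ) = { {}, { ω₁ }, { ω₂ }, { ω₃ }, { ω₄ }, { ω₁, ω₂ }, { ω₁, ω₃ }, { ω₁, ω₄ }, { ω₂, ω₃ }, { ω₂, ω₄ }, { ω₃, ω₄ }, { ω₁, ω₂, ω₃ }, { ω₁, ω₂, ω₄ }, { ω₁, ω₃, ω₄ }, { ω₂, ω₃, ω₄ }, Ω } (|σ(ℰ)| = 16).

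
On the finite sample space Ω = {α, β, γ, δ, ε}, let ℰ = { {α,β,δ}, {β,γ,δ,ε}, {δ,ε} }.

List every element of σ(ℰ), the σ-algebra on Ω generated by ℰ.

σ(ℰ) (32 sets): { {}, {α}, {β}, {γ}, {δ}, {ε}, {α,β}, {α,γ}, {α,δ}, {α,ε}, {β,γ}, {β,δ}, {β,ε}, {γ,δ}, {γ,ε}, {δ,ε}, {α,β,γ}, {α,β,δ}, {α,β,ε}, {α,γ,δ}, {α,γ,ε}, {α,δ,ε}, {β,γ,δ}, {β,γ,ε}, {β,δ,ε}, {γ,δ,ε}, {α,β,γ,δ}, {α,β,γ,ε}, {α,β,δ,ε}, {α,γ,δ,ε}, {β,γ,δ,ε}, Ω }

Check:
Initial family (5 sets): { {}, {δ,ε}, {α,β,δ}, {β,γ,δ,ε}, Ω }.
Round 1: 4 new —
  {α}  = {β,γ,δ,ε}ᶜ
  {γ,ε}  = {α,β,δ}ᶜ
  {α,β,γ}  = {δ,ε}ᶜ
  {α,β,δ,ε}  = {δ,ε} ∪ {α,β,δ}
  |family| = 9
Round 2 (6 new):
  {γ}  = {α,β,δ,ε}ᶜ
  {α,γ,ε}  = {γ,ε} ∪ {α}
  {α,δ,ε}  = {δ,ε} ∪ {α}
  {γ,δ,ε}  = {δ,ε} ∪ {γ,ε}
  {α,β,γ,δ}  = {α,β,γ} ∪ {α,β,δ}
  {α,β,γ,ε}  = {α,β,γ} ∪ {γ,ε}
  |family| = 15
Round 3. New:
  {δ}  = {α,β,γ,ε}ᶜ
  {ε}  = {α,β,γ,δ}ᶜ
  {α,β}  = {γ,δ,ε}ᶜ
  {α,γ}  = {γ} ∪ {α}
  {β,γ}  = {α,δ,ε}ᶜ
  {β,δ}  = {α,γ,ε}ᶜ
  {α,γ,δ,ε}  = {δ,ε} ∪ {α,γ,ε}
  |family| = 22
Round 4 adds 9:
  {β}  = {α,γ,δ,ε}ᶜ
  {α,δ}  = {δ} ∪ {α}
  {α,ε}  = {ε} ∪ {α}
  {γ,δ}  = {γ} ∪ {δ}
  {α,β,ε}  = {α,β} ∪ {ε}
  {α,γ,δ}  = {α,γ} ∪ {δ}
  {β,γ,δ}  = {β,δ} ∪ {γ}
  {β,γ,ε}  = {γ,ε} ∪ {β,γ}
  {β,δ,ε}  = {α,γ}ᶜ
  |family| = 31
Round 5: +1 →
  {β,ε}  = {α,γ,δ}ᶜ
  |family| = 32
Round 6: already closed under ᶜ and ∪.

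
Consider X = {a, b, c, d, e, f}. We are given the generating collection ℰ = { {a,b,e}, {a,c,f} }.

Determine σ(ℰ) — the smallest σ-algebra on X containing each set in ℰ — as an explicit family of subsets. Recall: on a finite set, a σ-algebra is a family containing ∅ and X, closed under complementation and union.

Initial family (4 sets): { {}, {a,b,e}, {a,c,f}, X }.
Step 1: 3 new —
  {b,d,e}  = ᶜ of {a,c,f}
  {c,d,f}  = ᶜ of {a,b,e}
  {a,b,c,e,f}  = {a,b,e} ∪ {a,c,f}
Step 2. New:
  {d}  = ᶜ of {a,b,c,e,f}
  {a,b,d,e}  = {a,b,e} ∪ {b,d,e}
  {a,c,d,f}  = {a,c,f} ∪ {c,d,f}
  {b,c,d,e,f}  = {c,d,f} ∪ {b,d,e}
Step 3 (3 new):
  {a}  = ᶜ of {b,c,d,e,f}
  {b,e}  = ᶜ of {a,c,d,f}
  {c,f}  = ᶜ of {a,b,d,e}
Step 4 (2 new):
  {a,d}  = {a} ∪ {d}
  {b,c,e,f}  = {b,e} ∪ {c,f}
Step 5: already closed under ᶜ and ∪.

|σ(ℰ)| = 16.  σ(ℰ) = { {}, {a}, {d}, {a,d}, {b,e}, {c,f}, {a,b,e}, {a,c,f}, {b,d,e}, {c,d,f}, {a,b,d,e}, {a,c,d,f}, {b,c,e,f}, {a,b,c,e,f}, {b,c,d,e,f}, X }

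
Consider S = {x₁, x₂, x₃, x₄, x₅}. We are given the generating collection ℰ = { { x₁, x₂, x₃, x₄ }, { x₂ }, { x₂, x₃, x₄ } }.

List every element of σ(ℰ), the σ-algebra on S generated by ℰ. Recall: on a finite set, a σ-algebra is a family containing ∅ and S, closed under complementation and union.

Initial family (5 sets): { ∅, { x₂ }, { x₂, x₃, x₄ }, { x₁, x₂, x₃, x₄ }, S }.
Iteration 1: 3 new —
  { x₅ }  = complement { x₁, x₂, x₃, x₄ }
  { x₁, x₅ }  = complement { x₂, x₃, x₄ }
  { x₁, x₃, x₄, x₅ }  = complement { x₂ }
  |family| = 8
Iteration 2. New:
  { x₂, x₅ }  = { x₂ } ∪ { x₅ }
  { x₁, x₂, x₅ }  = { x₂ } ∪ { x₁, x₅ }
  { x₂, x₃, x₄, x₅ }  = { x₂, x₃, x₄ } ∪ { x₅ }
  |family| = 11
Iteration 3 (3 new):
  { x₁ }  = complement { x₂, x₃, x₄, x₅ }
  { x₃, x₄ }  = complement { x₁, x₂, x₅ }
  { x₁, x₃, x₄ }  = complement { x₂, x₅ }
  |family| = 14
Iteration 4: +2 →
  { x₁, x₂ }  = { x₂ } ∪ { x₁ }
  { x₃, x₄, x₅ }  = { x₃, x₄ } ∪ { x₅ }
  |family| = 16
Iteration 5 adds nothing — fixpoint reached.

σ(ℰ) = { ∅, { x₁ }, { x₂ }, { x₅ }, { x₁, x₂ }, { x₁, x₅ }, { x₂, x₅ }, { x₃, x₄ }, { x₁, x₂, x₅ }, { x₁, x₃, x₄ }, { x₂, x₃, x₄ }, { x₃, x₄, x₅ }, { x₁, x₂, x₃, x₄ }, { x₁, x₃, x₄, x₅ }, { x₂, x₃, x₄, x₅ }, S }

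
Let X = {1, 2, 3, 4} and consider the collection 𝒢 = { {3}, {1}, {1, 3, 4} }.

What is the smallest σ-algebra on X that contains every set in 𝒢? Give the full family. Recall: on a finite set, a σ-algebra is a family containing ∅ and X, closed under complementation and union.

Begin from { {}, {1}, {3}, {1, 3, 4}, X } (that is, 𝒢 plus ∅ and X).
Pass 1: +4 →
  {2}  = complement {1, 3, 4}
  {1, 3}  = {3} ∪ {1}
  {1, 2, 4}  = complement {3}
  {2, 3, 4}  = complement {1}
  |family| = 9
Pass 2 (4 new):
  {1, 2}  = {2} ∪ {1}
  {2, 3}  = {2} ∪ {3}
  {2, 4}  = complement {1, 3}
  {1, 2, 3}  = {2} ∪ {1, 3}
  |family| = 13
Pass 3. New:
  {4}  = complement {1, 2, 3}
  {1, 4}  = complement {2, 3}
  {3, 4}  = complement {1, 2}
  |family| = 16
After Pass 4 the family is unchanged; done.

|σ(𝒢)| = 16.  σ(𝒢) = { {}, {1}, {2}, {3}, {4}, {1, 2}, {1, 3}, {1, 4}, {2, 3}, {2, 4}, {3, 4}, {1, 2, 3}, {1, 2, 4}, {1, 3, 4}, {2, 3, 4}, X }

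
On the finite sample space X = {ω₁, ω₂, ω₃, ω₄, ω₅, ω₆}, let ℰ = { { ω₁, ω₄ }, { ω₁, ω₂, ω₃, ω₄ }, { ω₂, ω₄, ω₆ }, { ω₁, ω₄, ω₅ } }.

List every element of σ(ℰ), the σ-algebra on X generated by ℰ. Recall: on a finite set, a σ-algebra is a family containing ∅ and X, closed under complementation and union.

σ(ℰ) (64 sets): { {}, { ω₁ }, { ω₂ }, { ω₃ }, { ω₄ }, { ω₅ }, { ω₆ }, { ω₁, ω₂ }, { ω₁, ω₃ }, { ω₁, ω₄ }, { ω₁, ω₅ }, { ω₁, ω₆ }, { ω₂, ω₃ }, { ω₂, ω₄ }, { ω₂, ω₅ }, { ω₂, ω₆ }, { ω₃, ω₄ }, { ω₃, ω₅ }, { ω₃, ω₆ }, { ω₄, ω₅ }, { ω₄, ω₆ }, { ω₅, ω₆ }, { ω₁, ω₂, ω₃ }, { ω₁, ω₂, ω₄ }, { ω₁, ω₂, ω₅ }, { ω₁, ω₂, ω₆ }, { ω₁, ω₃, ω₄ }, { ω₁, ω₃, ω₅ }, { ω₁, ω₃, ω₆ }, { ω₁, ω₄, ω₅ }, { ω₁, ω₄, ω₆ }, { ω₁, ω₅, ω₆ }, { ω₂, ω₃, ω₄ }, { ω₂, ω₃, ω₅ }, { ω₂, ω₃, ω₆ }, { ω₂, ω₄, ω₅ }, { ω₂, ω₄, ω₆ }, { ω₂, ω₅, ω₆ }, { ω₃, ω₄, ω₅ }, { ω₃, ω₄, ω₆ }, { ω₃, ω₅, ω₆ }, { ω₄, ω₅, ω₆ }, { ω₁, ω₂, ω₃, ω₄ }, { ω₁, ω₂, ω₃, ω₅ }, { ω₁, ω₂, ω₃, ω₆ }, { ω₁, ω₂, ω₄, ω₅ }, { ω₁, ω₂, ω₄, ω₆ }, { ω₁, ω₂, ω₅, ω₆ }, { ω₁, ω₃, ω₄, ω₅ }, { ω₁, ω₃, ω₄, ω₆ }, { ω₁, ω₃, ω₅, ω₆ }, { ω₁, ω₄, ω₅, ω₆ }, { ω₂, ω₃, ω₄, ω₅ }, { ω₂, ω₃, ω₄, ω₆ }, { ω₂, ω₃, ω₅, ω₆ }, { ω₂, ω₄, ω₅, ω₆ }, { ω₃, ω₄, ω₅, ω₆ }, { ω₁, ω₂, ω₃, ω₄, ω₅ }, { ω₁, ω₂, ω₃, ω₄, ω₆ }, { ω₁, ω₂, ω₃, ω₅, ω₆ }, { ω₁, ω₂, ω₄, ω₅, ω₆ }, { ω₁, ω₃, ω₄, ω₅, ω₆ }, { ω₂, ω₃, ω₄, ω₅, ω₆ }, X }

Derivation:
Begin from { {}, { ω₁, ω₄ }, { ω₁, ω₄, ω₅ }, { ω₂, ω₄, ω₆ }, { ω₁, ω₂, ω₃, ω₄ }, X } (that is, ℰ plus ∅ and X).
Round 1. New:
  { ω₅, ω₆ }  = X∖{ ω₁, ω₂, ω₃, ω₄ }
  { ω₁, ω₃, ω₅ }  = X∖{ ω₂, ω₄, ω₆ }
  { ω₂, ω₃, ω₆ }  = X∖{ ω₁, ω₄, ω₅ }
  { ω₁, ω₂, ω₄, ω₆ }  = { ω₂, ω₄, ω₆ } ∪ { ω₁, ω₄ }
  { ω₂, ω₃, ω₅, ω₆ }  = X∖{ ω₁, ω₄ }
  { ω₁, ω₂, ω₃, ω₄, ω₅ }  = { ω₁, ω₄, ω₅ } ∪ { ω₁, ω₂, ω₃, ω₄ }
  { ω₁, ω₂, ω₃, ω₄, ω₆ }  = { ω₂, ω₄, ω₆ } ∪ { ω₁, ω₂, ω₃, ω₄ }
  { ω₁, ω₂, ω₄, ω₅, ω₆ }  = { ω₁, ω₄, ω₅ } ∪ { ω₂, ω₄, ω₆ }
  — 14 sets.
Round 2 (11 new):
  { ω₃ }  = X∖{ ω₁, ω₂, ω₄, ω₅, ω₆ }
  { ω₅ }  = X∖{ ω₁, ω₂, ω₃, ω₄, ω₆ }
  { ω₆ }  = X∖{ ω₁, ω₂, ω₃, ω₄, ω₅ }
  { ω₃, ω₅ }  = X∖{ ω₁, ω₂, ω₄, ω₆ }
  { ω₁, ω₃, ω₄, ω₅ }  = { ω₁, ω₄, ω₅ } ∪ { ω₁, ω₃, ω₅ }
  { ω₁, ω₃, ω₅, ω₆ }  = { ω₅, ω₆ } ∪ { ω₁, ω₃, ω₅ }
  { ω₁, ω₄, ω₅, ω₆ }  = { ω₁, ω₄, ω₅ } ∪ { ω₅, ω₆ }
  { ω₂, ω₃, ω₄, ω₆ }  = { ω₂, ω₄, ω₆ } ∪ { ω₂, ω₃, ω₆ }
  { ω₂, ω₄, ω₅, ω₆ }  = { ω₂, ω₄, ω₆ } ∪ { ω₅, ω₆ }
  { ω₁, ω₂, ω₃, ω₅, ω₆ }  = { ω₂, ω₃, ω₆ } ∪ { ω₁, ω₃, ω₅ }
  { ω₂, ω₃, ω₄, ω₅, ω₆ }  = { ω₂, ω₄, ω₆ } ∪ { ω₂, ω₃, ω₅, ω₆ }
  — 25 sets.
Round 3: +12 →
  { ω₁ }  = X∖{ ω₂, ω₃, ω₄, ω₅, ω₆ }
  { ω₄ }  = X∖{ ω₁, ω₂, ω₃, ω₅, ω₆ }
  { ω₁, ω₃ }  = X∖{ ω₂, ω₄, ω₅, ω₆ }
  { ω₁, ω₅ }  = X∖{ ω₂, ω₃, ω₄, ω₆ }
  { ω₂, ω₃ }  = X∖{ ω₁, ω₄, ω₅, ω₆ }
  { ω₂, ω₄ }  = X∖{ ω₁, ω₃, ω₅, ω₆ }
  { ω₂, ω₆ }  = X∖{ ω₁, ω₃, ω₄, ω₅ }
  { ω₃, ω₆ }  = { ω₆ } ∪ { ω₃ }
  { ω₁, ω₃, ω₄ }  = { ω₁, ω₄ } ∪ { ω₃ }
  { ω₁, ω₄, ω₆ }  = { ω₁, ω₄ } ∪ { ω₆ }
  { ω₃, ω₅, ω₆ }  = { ω₅, ω₆ } ∪ { ω₃, ω₅ }
  { ω₁, ω₃, ω₄, ω₅, ω₆ }  = { ω₅, ω₆ } ∪ { ω₁, ω₃, ω₄, ω₅ }
  — 37 sets.
Round 4 (24 new):
  { ω₂ }  = X∖{ ω₁, ω₃, ω₄, ω₅, ω₆ }
  { ω₁, ω₆ }  = { ω₁ } ∪ { ω₆ }
  { ω₃, ω₄ }  = { ω₃ } ∪ { ω₄ }
  { ω₄, ω₅ }  = { ω₅ } ∪ { ω₄ }
  { ω₄, ω₆ }  = { ω₆ } ∪ { ω₄ }
  { ω₁, ω₂, ω₃ }  = { ω₁ } ∪ { ω₂, ω₃ }
  { ω₁, ω₂, ω₄ }  = X∖{ ω₃, ω₅, ω₆ }
  { ω₁, ω₂, ω₆ }  = { ω₁ } ∪ { ω₂, ω₆ }
  { ω₁, ω₃, ω₆ }  = { ω₁ } ∪ { ω₃, ω₆ }
  { ω₁, ω₅, ω₆ }  = { ω₅, ω₆ } ∪ { ω₁ }
  { ω₂, ω₃, ω₄ }  = { ω₃ } ∪ { ω₂, ω₄ }
  { ω₂, ω₃, ω₅ }  = X∖{ ω₁, ω₄, ω₆ }
  { ω₂, ω₄, ω₅ }  = { ω₅ } ∪ { ω₂, ω₄ }
  { ω₂, ω₅, ω₆ }  = X∖{ ω₁, ω₃, ω₄ }
  { ω₃, ω₄, ω₅ }  = { ω₃, ω₅ } ∪ { ω₄ }
  { ω₃, ω₄, ω₆ }  = { ω₄ } ∪ { ω₃, ω₆ }
  { ω₄, ω₅, ω₆ }  = { ω₅, ω₆ } ∪ { ω₄ }
  { ω₁, ω₂, ω₃, ω₅ }  = { ω₁, ω₃, ω₅ } ∪ { ω₂, ω₃ }
  { ω₁, ω₂, ω₃, ω₆ }  = { ω₁ } ∪ { ω₂, ω₃, ω₆ }
  { ω₁, ω₂, ω₄, ω₅ }  = X∖{ ω₃, ω₆ }
  { ω₁, ω₂, ω₅, ω₆ }  = { ω₂, ω₆ } ∪ { ω₁, ω₅ }
  { ω₁, ω₃, ω₄, ω₆ }  = { ω₁, ω₄, ω₆ } ∪ { ω₃ }
  { ω₂, ω₃, ω₄, ω₅ }  = { ω₃, ω₅ } ∪ { ω₂, ω₄ }
  { ω₃, ω₄, ω₅, ω₆ }  = { ω₃, ω₅, ω₆ } ∪ { ω₄ }
  — 61 sets.
Round 5. New:
  { ω₁, ω₂ }  = X∖{ ω₃, ω₄, ω₅, ω₆ }
  { ω₂, ω₅ }  = X∖{ ω₁, ω₃, ω₄, ω₆ }
  { ω₁, ω₂, ω₅ }  = X∖{ ω₃, ω₄, ω₆ }
  — 64 sets.
After Round 6 the family is unchanged; done.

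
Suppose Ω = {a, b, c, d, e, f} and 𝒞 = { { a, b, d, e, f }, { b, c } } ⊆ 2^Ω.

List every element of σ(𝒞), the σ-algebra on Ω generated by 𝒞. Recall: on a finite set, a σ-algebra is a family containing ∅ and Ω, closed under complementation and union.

Answer: σ(𝒞) = { {  }, { b }, { c }, { b, c }, { a, d, e, f }, { a, b, d, e, f }, { a, c, d, e, f }, Ω }

Derivation:
Begin from { {  }, { b, c }, { a, b, d, e, f }, Ω } (that is, 𝒞 plus ∅ and Ω).
Iteration 1 adds 2:
  { c }  = { a, b, d, e, f }ᶜ
  { a, d, e, f }  = { b, c }ᶜ
  (now 6)
Iteration 2 adds 1:
  { a, c, d, e, f }  = { c } ∪ { a, d, e, f }
  (now 7)
Iteration 3 adds 1:
  { b }  = { a, c, d, e, f }ᶜ
  (now 8)
Iteration 4: closed — nothing new.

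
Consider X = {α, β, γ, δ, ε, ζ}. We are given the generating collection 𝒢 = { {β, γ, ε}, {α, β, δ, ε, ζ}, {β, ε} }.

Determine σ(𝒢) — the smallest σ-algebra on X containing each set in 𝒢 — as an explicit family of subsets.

Take S₀ = 𝒢 ∪ {∅, X} = { {}, {β, ε}, {β, γ, ε}, {α, β, δ, ε, ζ}, X }.
Pass 1. New:
  {γ}  = ᶜ of {α, β, δ, ε, ζ}
  {α, δ, ζ}  = ᶜ of {β, γ, ε}
  {α, γ, δ, ζ}  = ᶜ of {β, ε}
  (now 8)
After Pass 2 the family is unchanged; done.

Hence σ(𝒢) has 8 members: { {}, {γ}, {β, ε}, {α, δ, ζ}, {β, γ, ε}, {α, γ, δ, ζ}, {α, β, δ, ε, ζ}, X }.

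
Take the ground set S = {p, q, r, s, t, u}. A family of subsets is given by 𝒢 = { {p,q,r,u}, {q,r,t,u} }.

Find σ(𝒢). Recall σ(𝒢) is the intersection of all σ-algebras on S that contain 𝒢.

Answer: σ(𝒢) = { {}, {p}, {s}, {t}, {p,s}, {p,t}, {s,t}, {p,s,t}, {q,r,u}, {p,q,r,u}, {q,r,s,u}, {q,r,t,u}, {p,q,r,s,u}, {p,q,r,t,u}, {q,r,s,t,u}, S }

Trace:
Seed the family with 𝒢 together with ∅ and S: { {}, {p,q,r,u}, {q,r,t,u}, S }.
Pass 1. New:
  {p,s}  = S∖{q,r,t,u}
  {s,t}  = S∖{p,q,r,u}
  {p,q,r,t,u}  = {p,q,r,u} ∪ {q,r,t,u}
  [7 total]
Pass 2 adds 4:
  {s}  = S∖{p,q,r,t,u}
  {p,s,t}  = {s,t} ∪ {p,s}
  {p,q,r,s,u}  = {p,s} ∪ {p,q,r,u}
  {q,r,s,t,u}  = {s,t} ∪ {q,r,t,u}
  [11 total]
Pass 3: 3 new —
  {p}  = S∖{q,r,s,t,u}
  {t}  = S∖{p,q,r,s,u}
  {q,r,u}  = S∖{p,s,t}
  [14 total]
Pass 4 (2 new):
  {p,t}  = {p} ∪ {t}
  {q,r,s,u}  = {s} ∪ {q,r,u}
  [16 total]
Pass 5: stable.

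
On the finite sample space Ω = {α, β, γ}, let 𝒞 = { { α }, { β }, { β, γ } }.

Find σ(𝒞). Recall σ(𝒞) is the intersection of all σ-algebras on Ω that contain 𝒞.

Initial family (5 sets): { ∅, { α }, { β }, { β, γ }, Ω }.
Step 1: +2 →
  { α, β }  = { β } ∪ { α }
  { α, γ }  = complement { β }
  — 7 sets.
Step 2. New:
  { γ }  = complement { α, β }
  — 8 sets.
Step 3 adds nothing — fixpoint reached.

|σ(𝒞)| = 8.  σ(𝒞) = { ∅, { α }, { β }, { γ }, { α, β }, { α, γ }, { β, γ }, Ω }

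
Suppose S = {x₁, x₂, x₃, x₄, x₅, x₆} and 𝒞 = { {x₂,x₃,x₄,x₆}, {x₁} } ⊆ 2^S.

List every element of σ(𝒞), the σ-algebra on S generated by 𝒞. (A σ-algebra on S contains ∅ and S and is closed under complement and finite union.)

|σ(𝒞)| = 8.  σ(𝒞) = { {}, {x₁}, {x₅}, {x₁,x₅}, {x₂,x₃,x₄,x₆}, {x₁,x₂,x₃,x₄,x₆}, {x₂,x₃,x₄,x₅,x₆}, S }

Working:
Begin from { {}, {x₁}, {x₂,x₃,x₄,x₆}, S } (that is, 𝒞 plus ∅ and S).
Step 1 adds 3:
  {x₁,x₅}  = ᶜ of {x₂,x₃,x₄,x₆}
  {x₁,x₂,x₃,x₄,x₆}  = {x₂,x₃,x₄,x₆} ∪ {x₁}
  {x₂,x₃,x₄,x₅,x₆}  = ᶜ of {x₁}
Step 2: 1 new —
  {x₅}  = ᶜ of {x₁,x₂,x₃,x₄,x₆}
Step 3 adds nothing — fixpoint reached.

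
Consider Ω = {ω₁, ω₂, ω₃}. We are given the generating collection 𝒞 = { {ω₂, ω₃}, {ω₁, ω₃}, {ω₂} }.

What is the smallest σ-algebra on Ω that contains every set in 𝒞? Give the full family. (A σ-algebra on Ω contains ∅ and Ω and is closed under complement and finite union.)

Start: 𝒞 ∪ {∅, Ω} = { {}, {ω₂}, {ω₁, ω₃}, {ω₂, ω₃}, Ω }.
Round 1: +1 →
  {ω₁}  = {ω₂, ω₃}ᶜ
  — 6 sets.
Round 2 adds 1:
  {ω₁, ω₂}  = {ω₂} ∪ {ω₁}
  — 7 sets.
Round 3: +1 →
  {ω₃}  = {ω₁, ω₂}ᶜ
  — 8 sets.
After Round 4 the family is unchanged; done.

σ(𝒞) = { {}, {ω₁}, {ω₂}, {ω₃}, {ω₁, ω₂}, {ω₁, ω₃}, {ω₂, ω₃}, Ω }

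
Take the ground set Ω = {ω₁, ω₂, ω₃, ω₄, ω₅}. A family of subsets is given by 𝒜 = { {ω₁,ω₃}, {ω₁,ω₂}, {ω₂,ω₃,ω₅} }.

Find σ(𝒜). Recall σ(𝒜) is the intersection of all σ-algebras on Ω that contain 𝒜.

σ(𝒜) (32 sets): { {}, {ω₁}, {ω₂}, {ω₃}, {ω₄}, {ω₅}, {ω₁,ω₂}, {ω₁,ω₃}, {ω₁,ω₄}, {ω₁,ω₅}, {ω₂,ω₃}, {ω₂,ω₄}, {ω₂,ω₅}, {ω₃,ω₄}, {ω₃,ω₅}, {ω₄,ω₅}, {ω₁,ω₂,ω₃}, {ω₁,ω₂,ω₄}, {ω₁,ω₂,ω₅}, {ω₁,ω₃,ω₄}, {ω₁,ω₃,ω₅}, {ω₁,ω₄,ω₅}, {ω₂,ω₃,ω₄}, {ω₂,ω₃,ω₅}, {ω₂,ω₄,ω₅}, {ω₃,ω₄,ω₅}, {ω₁,ω₂,ω₃,ω₄}, {ω₁,ω₂,ω₃,ω₅}, {ω₁,ω₂,ω₄,ω₅}, {ω₁,ω₃,ω₄,ω₅}, {ω₂,ω₃,ω₄,ω₅}, Ω }

Working:
Begin from { {}, {ω₁,ω₂}, {ω₁,ω₃}, {ω₂,ω₃,ω₅}, Ω } (that is, 𝒜 plus ∅ and Ω).
Iteration 1. New:
  {ω₁,ω₄}  = Ω∖{ω₂,ω₃,ω₅}
  {ω₁,ω₂,ω₃}  = {ω₁,ω₂} ∪ {ω₁,ω₃}
  {ω₂,ω₄,ω₅}  = Ω∖{ω₁,ω₃}
  {ω₃,ω₄,ω₅}  = Ω∖{ω₁,ω₂}
  {ω₁,ω₂,ω₃,ω₅}  = {ω₂,ω₃,ω₅} ∪ {ω₁,ω₂}
  (now 10)
Iteration 2: 8 new —
  {ω₄}  = Ω∖{ω₁,ω₂,ω₃,ω₅}
  {ω₄,ω₅}  = Ω∖{ω₁,ω₂,ω₃}
  {ω₁,ω₂,ω₄}  = {ω₁,ω₂} ∪ {ω₁,ω₄}
  {ω₁,ω₃,ω₄}  = {ω₁,ω₄} ∪ {ω₁,ω₃}
  {ω₁,ω₂,ω₃,ω₄}  = {ω₁,ω₂,ω₃} ∪ {ω₁,ω₄}
  {ω₁,ω₂,ω₄,ω₅}  = {ω₁,ω₂} ∪ {ω₂,ω₄,ω₅}
  {ω₁,ω₃,ω₄,ω₅}  = {ω₃,ω₄,ω₅} ∪ {ω₁,ω₄}
  {ω₂,ω₃,ω₄,ω₅}  = {ω₃,ω₄,ω₅} ∪ {ω₂,ω₃,ω₅}
  (now 18)
Iteration 3 (7 new):
  {ω₁}  = Ω∖{ω₂,ω₃,ω₄,ω₅}
  {ω₂}  = Ω∖{ω₁,ω₃,ω₄,ω₅}
  {ω₃}  = Ω∖{ω₁,ω₂,ω₄,ω₅}
  {ω₅}  = Ω∖{ω₁,ω₂,ω₃,ω₄}
  {ω₂,ω₅}  = Ω∖{ω₁,ω₃,ω₄}
  {ω₃,ω₅}  = Ω∖{ω₁,ω₂,ω₄}
  {ω₁,ω₄,ω₅}  = {ω₄,ω₅} ∪ {ω₁,ω₄}
  (now 25)
Iteration 4. New:
  {ω₁,ω₅}  = {ω₅} ∪ {ω₁}
  {ω₂,ω₃}  = Ω∖{ω₁,ω₄,ω₅}
  {ω₂,ω₄}  = {ω₂} ∪ {ω₄}
  {ω₃,ω₄}  = {ω₃} ∪ {ω₄}
  {ω₁,ω₂,ω₅}  = {ω₂,ω₅} ∪ {ω₁,ω₂}
  {ω₁,ω₃,ω₅}  = {ω₅} ∪ {ω₁,ω₃}
  (now 31)
Iteration 5: +1 →
  {ω₂,ω₃,ω₄}  = Ω∖{ω₁,ω₅}
  (now 32)
Iteration 6: closed — nothing new.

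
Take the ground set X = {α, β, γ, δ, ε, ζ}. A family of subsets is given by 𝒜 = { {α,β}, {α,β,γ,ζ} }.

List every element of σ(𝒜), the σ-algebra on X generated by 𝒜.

Seed the family with 𝒜 together with ∅ and X: { {}, {α,β}, {α,β,γ,ζ}, X }.
Iteration 1 adds 2:
  {δ,ε}  = ᶜ of {α,β,γ,ζ}
  {γ,δ,ε,ζ}  = ᶜ of {α,β}
  (now 6)
Iteration 2 (1 new):
  {α,β,δ,ε}  = {δ,ε} ∪ {α,β}
  (now 7)
Iteration 3. New:
  {γ,ζ}  = ᶜ of {α,β,δ,ε}
  (now 8)
Iteration 4: stable.

Therefore σ(𝒜) = { {}, {α,β}, {γ,ζ}, {δ,ε}, {α,β,γ,ζ}, {α,β,δ,ε}, {γ,δ,ε,ζ}, X } (|σ(𝒜)| = 8).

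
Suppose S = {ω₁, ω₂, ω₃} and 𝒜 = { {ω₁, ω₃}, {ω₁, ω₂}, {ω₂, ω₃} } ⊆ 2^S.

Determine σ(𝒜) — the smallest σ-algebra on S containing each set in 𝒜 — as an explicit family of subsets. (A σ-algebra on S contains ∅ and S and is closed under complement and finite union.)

|σ(𝒜)| = 8.  σ(𝒜) = { {}, {ω₁}, {ω₂}, {ω₃}, {ω₁, ω₂}, {ω₁, ω₃}, {ω₂, ω₃}, S }

Check:
Take S₀ = 𝒜 ∪ {∅, S} = { {}, {ω₁, ω₂}, {ω₁, ω₃}, {ω₂, ω₃}, S }.
Pass 1: 3 new —
  {ω₁}  = complement {ω₂, ω₃}
  {ω₂}  = complement {ω₁, ω₃}
  {ω₃}  = complement {ω₁, ω₂}
  (now 8)
After Pass 2 the family is unchanged; done.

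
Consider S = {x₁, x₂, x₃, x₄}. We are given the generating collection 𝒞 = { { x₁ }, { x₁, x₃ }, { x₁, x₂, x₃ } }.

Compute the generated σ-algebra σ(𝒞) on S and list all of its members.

Start: 𝒞 ∪ {∅, S} = { ∅, { x₁ }, { x₁, x₃ }, { x₁, x₂, x₃ }, S }.
Pass 1 adds 3:
  { x₄ }  = { x₁, x₂, x₃ }ᶜ
  { x₂, x₄ }  = { x₁, x₃ }ᶜ
  { x₂, x₃, x₄ }  = { x₁ }ᶜ
  [8 total]
Pass 2. New:
  { x₁, x₄ }  = { x₄ } ∪ { x₁ }
  { x₁, x₂, x₄ }  = { x₂, x₄ } ∪ { x₁ }
  { x₁, x₃, x₄ }  = { x₄ } ∪ { x₁, x₃ }
  [11 total]
Pass 3 adds 3:
  { x₂ }  = { x₁, x₃, x₄ }ᶜ
  { x₃ }  = { x₁, x₂, x₄ }ᶜ
  { x₂, x₃ }  = { x₁, x₄ }ᶜ
  [14 total]
Pass 4 adds 2:
  { x₁, x₂ }  = { x₂ } ∪ { x₁ }
  { x₃, x₄ }  = { x₃ } ∪ { x₄ }
  [16 total]
Pass 5: no new sets; the family is a σ-algebra.

σ(𝒞) = { ∅, { x₁ }, { x₂ }, { x₃ }, { x₄ }, { x₁, x₂ }, { x₁, x₃ }, { x₁, x₄ }, { x₂, x₃ }, { x₂, x₄ }, { x₃, x₄ }, { x₁, x₂, x₃ }, { x₁, x₂, x₄ }, { x₁, x₃, x₄ }, { x₂, x₃, x₄ }, S }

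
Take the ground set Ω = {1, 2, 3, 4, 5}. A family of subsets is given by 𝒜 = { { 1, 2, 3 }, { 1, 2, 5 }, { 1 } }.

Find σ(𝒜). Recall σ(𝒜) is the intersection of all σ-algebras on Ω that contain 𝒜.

|σ(𝒜)| = 32.  σ(𝒜) = { ∅, { 1 }, { 2 }, { 3 }, { 4 }, { 5 }, { 1, 2 }, { 1, 3 }, { 1, 4 }, { 1, 5 }, { 2, 3 }, { 2, 4 }, { 2, 5 }, { 3, 4 }, { 3, 5 }, { 4, 5 }, { 1, 2, 3 }, { 1, 2, 4 }, { 1, 2, 5 }, { 1, 3, 4 }, { 1, 3, 5 }, { 1, 4, 5 }, { 2, 3, 4 }, { 2, 3, 5 }, { 2, 4, 5 }, { 3, 4, 5 }, { 1, 2, 3, 4 }, { 1, 2, 3, 5 }, { 1, 2, 4, 5 }, { 1, 3, 4, 5 }, { 2, 3, 4, 5 }, Ω }

Working:
Start: 𝒜 ∪ {∅, Ω} = { ∅, { 1 }, { 1, 2, 3 }, { 1, 2, 5 }, Ω }.
Round 1 (4 new):
  { 3, 4 }  = complement { 1, 2, 5 }
  { 4, 5 }  = complement { 1, 2, 3 }
  { 1, 2, 3, 5 }  = { 1, 2, 5 } ∪ { 1, 2, 3 }
  { 2, 3, 4, 5 }  = complement { 1 }
  — 9 sets.
Round 2: 6 new —
  { 4 }  = complement { 1, 2, 3, 5 }
  { 1, 3, 4 }  = { 3, 4 } ∪ { 1 }
  { 1, 4, 5 }  = { 4, 5 } ∪ { 1 }
  { 3, 4, 5 }  = { 3, 4 } ∪ { 4, 5 }
  { 1, 2, 3, 4 }  = { 3, 4 } ∪ { 1, 2, 3 }
  { 1, 2, 4, 5 }  = { 4, 5 } ∪ { 1, 2, 5 }
  — 15 sets.
Round 3 (7 new):
  { 3 }  = complement { 1, 2, 4, 5 }
  { 5 }  = complement { 1, 2, 3, 4 }
  { 1, 2 }  = complement { 3, 4, 5 }
  { 1, 4 }  = { 4 } ∪ { 1 }
  { 2, 3 }  = complement { 1, 4, 5 }
  { 2, 5 }  = complement { 1, 3, 4 }
  { 1, 3, 4, 5 }  = { 4, 5 } ∪ { 1, 3, 4 }
  — 22 sets.
Round 4. New:
  { 2 }  = complement { 1, 3, 4, 5 }
  { 1, 3 }  = { 3 } ∪ { 1 }
  { 1, 5 }  = { 5 } ∪ { 1 }
  { 3, 5 }  = { 5 } ∪ { 3 }
  { 1, 2, 4 }  = { 1, 4 } ∪ { 1, 2 }
  { 2, 3, 4 }  = { 3, 4 } ∪ { 2, 3 }
  { 2, 3, 5 }  = complement { 1, 4 }
  { 2, 4, 5 }  = { 2, 5 } ∪ { 4, 5 }
  — 30 sets.
Round 5: +2 →
  { 2, 4 }  = { 2 } ∪ { 4 }
  { 1, 3, 5 }  = { 5 } ∪ { 1, 3 }
  — 32 sets.
Round 6: closed — nothing new.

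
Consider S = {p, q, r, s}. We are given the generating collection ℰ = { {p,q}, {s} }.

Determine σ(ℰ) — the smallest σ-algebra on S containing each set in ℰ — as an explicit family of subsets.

σ(ℰ) = { {}, {r}, {s}, {p,q}, {r,s}, {p,q,r}, {p,q,s}, S }

Trace:
Initial family (4 sets): { {}, {s}, {p,q}, S }.
Step 1: 3 new —
  {r,s}  = complement {p,q}
  {p,q,r}  = complement {s}
  {p,q,s}  = {p,q} ∪ {s}
Step 2 adds 1:
  {r}  = complement {p,q,s}
Step 3: already closed under ᶜ and ∪.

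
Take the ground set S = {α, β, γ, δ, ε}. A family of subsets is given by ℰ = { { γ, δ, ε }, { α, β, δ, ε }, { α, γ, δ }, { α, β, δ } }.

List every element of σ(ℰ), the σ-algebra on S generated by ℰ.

σ(ℰ) = { {}, { α }, { β }, { γ }, { δ }, { ε }, { α, β }, { α, γ }, { α, δ }, { α, ε }, { β, γ }, { β, δ }, { β, ε }, { γ, δ }, { γ, ε }, { δ, ε }, { α, β, γ }, { α, β, δ }, { α, β, ε }, { α, γ, δ }, { α, γ, ε }, { α, δ, ε }, { β, γ, δ }, { β, γ, ε }, { β, δ, ε }, { γ, δ, ε }, { α, β, γ, δ }, { α, β, γ, ε }, { α, β, δ, ε }, { α, γ, δ, ε }, { β, γ, δ, ε }, S }

Working:
Initial family (6 sets): { {}, { α, β, δ }, { α, γ, δ }, { γ, δ, ε }, { α, β, δ, ε }, S }.
Step 1. New:
  { γ }  = S∖{ α, β, δ, ε }
  { α, β }  = S∖{ γ, δ, ε }
  { β, ε }  = S∖{ α, γ, δ }
  { γ, ε }  = S∖{ α, β, δ }
  { α, β, γ, δ }  = { α, γ, δ } ∪ { α, β, δ }
  { α, γ, δ, ε }  = { γ, δ, ε } ∪ { α, γ, δ }
  (now 12)
Step 2: 7 new —
  { β }  = S∖{ α, γ, δ, ε }
  { ε }  = S∖{ α, β, γ, δ }
  { α, β, γ }  = { α, β } ∪ { γ }
  { α, β, ε }  = { β, ε } ∪ { α, β }
  { β, γ, ε }  = { β, ε } ∪ { γ }
  { α, β, γ, ε }  = { α, β } ∪ { γ, ε }
  { β, γ, δ, ε }  = { β, ε } ∪ { γ, δ, ε }
  (now 19)
Step 3 (6 new):
  { α }  = S∖{ β, γ, δ, ε }
  { δ }  = S∖{ α, β, γ, ε }
  { α, δ }  = S∖{ β, γ, ε }
  { β, γ }  = { β } ∪ { γ }
  { γ, δ }  = S∖{ α, β, ε }
  { δ, ε }  = S∖{ α, β, γ }
  (now 25)
Step 4. New:
  { α, γ }  = { γ } ∪ { α }
  { α, ε }  = { ε } ∪ { α }
  { β, δ }  = { β } ∪ { δ }
  { α, γ, ε }  = { γ, ε } ∪ { α }
  { α, δ, ε }  = S∖{ β, γ }
  { β, γ, δ }  = { γ, δ } ∪ { β }
  { β, δ, ε }  = { β, ε } ∪ { δ, ε }
  (now 32)
Step 5: no new sets; the family is a σ-algebra.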